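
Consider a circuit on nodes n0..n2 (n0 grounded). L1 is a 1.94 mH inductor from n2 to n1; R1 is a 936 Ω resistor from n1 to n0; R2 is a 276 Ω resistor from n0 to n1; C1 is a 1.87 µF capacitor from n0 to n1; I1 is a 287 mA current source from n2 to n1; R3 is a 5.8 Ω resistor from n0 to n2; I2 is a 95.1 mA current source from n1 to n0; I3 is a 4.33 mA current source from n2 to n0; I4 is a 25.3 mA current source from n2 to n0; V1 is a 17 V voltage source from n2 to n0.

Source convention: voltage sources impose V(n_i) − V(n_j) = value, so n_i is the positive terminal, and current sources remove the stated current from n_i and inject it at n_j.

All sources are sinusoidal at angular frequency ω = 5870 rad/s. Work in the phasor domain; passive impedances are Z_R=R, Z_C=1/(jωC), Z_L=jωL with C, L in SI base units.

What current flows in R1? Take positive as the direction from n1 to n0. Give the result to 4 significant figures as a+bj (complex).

Element admittances at ω=5870 rad/s:
  Y(L1) = 0.000-0.08781j S between n2,n1
  Y(R1) = 0.001068+0.000j S between n1,n0
  Y(R2) = 0.003623+0.000j S between n0,n1
  Y(C1) = 0.000+0.01098j S between n0,n1
  I1: injects 0.287 A into n1 (from n2)
  Y(R3) = 0.1724+0.000j S between n0,n2
  I2: injects 0.0951 A into n0 (from n1)
  I3: injects 0.00433 A into n0 (from n2)
  I4: injects 0.0253 A into n0 (from n2)
  V1: constraint V(n2)−V(n0) = 17
Assemble and solve the 3×3 MNA system:
  V(n1)=19.51+1.306j  V(n2)=17.00+0.000j
  i(V1)=-3.133-0.2203j

0.02084+0.001396j A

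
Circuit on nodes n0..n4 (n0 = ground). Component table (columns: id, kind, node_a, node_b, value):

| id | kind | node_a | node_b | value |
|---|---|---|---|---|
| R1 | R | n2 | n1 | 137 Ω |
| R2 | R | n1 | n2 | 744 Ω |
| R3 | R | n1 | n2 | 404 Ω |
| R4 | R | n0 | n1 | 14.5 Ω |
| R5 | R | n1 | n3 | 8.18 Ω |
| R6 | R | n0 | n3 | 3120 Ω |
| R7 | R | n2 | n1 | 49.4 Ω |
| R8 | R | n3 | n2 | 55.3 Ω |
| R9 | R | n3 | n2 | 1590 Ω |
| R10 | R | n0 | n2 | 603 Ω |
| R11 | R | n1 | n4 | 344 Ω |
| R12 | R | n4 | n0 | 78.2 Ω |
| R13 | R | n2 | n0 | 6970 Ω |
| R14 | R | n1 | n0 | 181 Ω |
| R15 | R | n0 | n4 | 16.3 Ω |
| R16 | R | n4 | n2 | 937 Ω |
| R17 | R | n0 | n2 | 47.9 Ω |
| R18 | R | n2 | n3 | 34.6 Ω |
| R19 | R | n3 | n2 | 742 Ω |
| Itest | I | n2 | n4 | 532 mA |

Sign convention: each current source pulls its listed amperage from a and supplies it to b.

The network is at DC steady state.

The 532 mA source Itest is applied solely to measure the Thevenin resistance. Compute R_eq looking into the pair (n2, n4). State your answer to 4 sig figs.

R_eq = 28.60 Ω

Apply KCL at each of the 4 non-ground nodes and solve the resulting linear system.
Node n1: branches {R1, R2, R3, R4, R5, R7, R11, R14} → V_1 = -3.857
Node n2: branches {R1, R2, R3, R7, R8, R9, R10, R13, R16, R17, R18, R19, Itest} → V_2 = -8.664
Node n3: branches {R5, R6, R8, R9, R18, R19} → V_3 = -5.222
Node n4: branches {R11, R12, R15, R16, Itest} → V_4 = 6.549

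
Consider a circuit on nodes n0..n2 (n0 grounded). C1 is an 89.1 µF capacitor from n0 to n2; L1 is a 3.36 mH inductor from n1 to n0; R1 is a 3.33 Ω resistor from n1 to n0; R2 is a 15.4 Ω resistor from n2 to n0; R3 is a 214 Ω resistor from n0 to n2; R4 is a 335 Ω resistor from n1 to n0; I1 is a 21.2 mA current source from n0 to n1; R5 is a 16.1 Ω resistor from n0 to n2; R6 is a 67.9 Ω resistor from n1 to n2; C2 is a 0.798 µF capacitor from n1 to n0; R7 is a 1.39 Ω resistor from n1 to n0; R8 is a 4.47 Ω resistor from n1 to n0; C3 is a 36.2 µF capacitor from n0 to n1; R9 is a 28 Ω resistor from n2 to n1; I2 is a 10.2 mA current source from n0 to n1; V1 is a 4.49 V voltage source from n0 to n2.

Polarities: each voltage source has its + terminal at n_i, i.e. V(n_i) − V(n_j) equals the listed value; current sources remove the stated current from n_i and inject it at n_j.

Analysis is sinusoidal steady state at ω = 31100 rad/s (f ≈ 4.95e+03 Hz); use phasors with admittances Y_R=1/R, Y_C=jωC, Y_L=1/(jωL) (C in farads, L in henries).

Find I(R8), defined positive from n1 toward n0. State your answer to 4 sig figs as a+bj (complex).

Apply KCL at each of the 2 non-ground nodes and solve the resulting linear system.
Node n1: branches {L1, R1, R4, I1, R6, C2, R7, R8, C3, R9, I2} → V_1 = -0.08479+0.07460j
Node n2: branches {C1, R2, R3, R5, R6, R9, V1} → V_2 = -4.490+0.000j
Source currents: i(V1)=-0.8136-12.45j

-0.01897+0.01669j A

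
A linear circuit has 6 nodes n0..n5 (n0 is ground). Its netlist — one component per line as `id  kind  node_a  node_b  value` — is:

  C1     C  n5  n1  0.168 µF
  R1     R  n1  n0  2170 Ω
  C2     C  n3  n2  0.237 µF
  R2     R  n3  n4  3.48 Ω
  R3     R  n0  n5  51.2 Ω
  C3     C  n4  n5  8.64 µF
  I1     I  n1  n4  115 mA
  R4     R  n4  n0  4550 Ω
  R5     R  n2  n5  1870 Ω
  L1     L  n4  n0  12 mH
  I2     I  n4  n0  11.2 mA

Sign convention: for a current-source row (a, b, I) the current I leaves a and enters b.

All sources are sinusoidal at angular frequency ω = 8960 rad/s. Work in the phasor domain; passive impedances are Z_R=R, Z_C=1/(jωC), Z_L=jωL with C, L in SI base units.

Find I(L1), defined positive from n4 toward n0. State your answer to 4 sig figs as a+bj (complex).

-0.02445-0.01221j A

Apply KCL at each of the 5 non-ground nodes and solve the resulting linear system.
Node n1: branches {C1, R1, I1} → V_1 = -20.07+69.27j
Node n2: branches {C2, R5} → V_2 = 1.691-2.487j
Node n3: branches {C2, R2} → V_3 = 1.312-2.626j
Node n4: branches {R2, C3, I1, R4, L1, I2} → V_4 = 1.313-2.629j
Node n5: branches {C1, R3, C3, R5} → V_5 = 1.137-0.9798j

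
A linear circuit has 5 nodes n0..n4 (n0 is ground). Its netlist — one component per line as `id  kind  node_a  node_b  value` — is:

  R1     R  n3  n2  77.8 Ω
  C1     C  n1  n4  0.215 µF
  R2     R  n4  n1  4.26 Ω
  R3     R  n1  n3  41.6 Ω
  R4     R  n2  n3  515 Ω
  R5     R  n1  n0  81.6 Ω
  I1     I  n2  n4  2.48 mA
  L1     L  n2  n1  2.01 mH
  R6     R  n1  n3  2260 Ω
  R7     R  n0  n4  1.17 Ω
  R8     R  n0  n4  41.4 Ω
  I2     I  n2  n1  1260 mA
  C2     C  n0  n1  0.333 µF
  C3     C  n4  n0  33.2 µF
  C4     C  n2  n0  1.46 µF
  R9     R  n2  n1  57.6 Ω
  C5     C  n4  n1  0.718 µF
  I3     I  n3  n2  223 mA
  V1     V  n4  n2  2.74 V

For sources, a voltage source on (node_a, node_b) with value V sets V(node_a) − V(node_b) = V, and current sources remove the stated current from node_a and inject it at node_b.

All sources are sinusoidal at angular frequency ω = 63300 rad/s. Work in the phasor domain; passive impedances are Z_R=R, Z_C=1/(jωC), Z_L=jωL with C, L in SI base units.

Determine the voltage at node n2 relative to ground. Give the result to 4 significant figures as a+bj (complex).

Element admittances at ω=63300 rad/s:
  Y(R1) = 0.01285+0.000j S between n3,n2
  Y(C1) = 0.000+0.01361j S between n1,n4
  Y(R2) = 0.2347+0.000j S between n4,n1
  Y(R3) = 0.02404+0.000j S between n1,n3
  Y(R4) = 0.001942+0.000j S between n2,n3
  Y(R5) = 0.01225+0.000j S between n1,n0
  I1: injects 0.00248 A into n4 (from n2)
  Y(L1) = 0.000-0.007860j S between n2,n1
  Y(R6) = 0.0004425+0.000j S between n1,n3
  Y(R7) = 0.8547+0.000j S between n0,n4
  Y(R8) = 0.02415+0.000j S between n0,n4
  I2: injects 1.26 A into n1 (from n2)
  Y(C2) = 0.000+0.02108j S between n0,n1
  Y(C3) = 0.000+2.102j S between n4,n0
  Y(C4) = 0.000+0.09242j S between n2,n0
  Y(R9) = 0.01736+0.000j S between n2,n1
  Y(C5) = 0.000+0.04545j S between n4,n1
  I3: injects 0.223 A into n2 (from n3)
  V1: constraint V(n4)−V(n2) = 2.74
Assemble and solve the 5×5 MNA system:
  V(n1)=3.663-0.8260j  V(n2)=-2.677+0.05376j  V(n3)=-4.403-0.4946j  V(n4)=0.06330+0.05376j
  i(V1)=0.9569-0.1742j

-2.677+0.05376j V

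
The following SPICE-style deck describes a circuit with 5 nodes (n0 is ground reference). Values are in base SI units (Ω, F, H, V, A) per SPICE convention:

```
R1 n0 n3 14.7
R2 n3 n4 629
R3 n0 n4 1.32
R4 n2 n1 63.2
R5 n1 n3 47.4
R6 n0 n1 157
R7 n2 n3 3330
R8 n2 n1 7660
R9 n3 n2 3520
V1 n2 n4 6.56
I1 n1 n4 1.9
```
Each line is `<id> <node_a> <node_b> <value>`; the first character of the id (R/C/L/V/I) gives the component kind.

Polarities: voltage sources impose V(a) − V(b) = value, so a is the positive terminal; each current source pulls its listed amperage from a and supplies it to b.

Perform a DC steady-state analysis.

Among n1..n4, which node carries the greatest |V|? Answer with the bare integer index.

1

MNA unknowns: 4 node voltages V₁..V_4 plus 1 source current (V1)
R1: Y=0.06803 on G[0,3]
R2: Y=0.001590 on G[3,4]
R3: Y=0.7576 on G[0,4]
R4: Y=0.01582 on G[2,1]
R5: Y=0.02110 on G[1,3]
R6: Y=0.006369 on G[0,1]
R7: Y=0.0003003 on G[2,3]
R8: Y=0.0001305 on G[2,1]
R9: Y=0.0002841 on G[3,2]
V1: row V2−V4=6.56, i_V1 at 2,4
I1: z[1]−=1.9, z[4]+=1.9
solve → V1=-45.99, V2=7.894, V3=-10.55, V4=1.334
aux → i_V1=-0.8703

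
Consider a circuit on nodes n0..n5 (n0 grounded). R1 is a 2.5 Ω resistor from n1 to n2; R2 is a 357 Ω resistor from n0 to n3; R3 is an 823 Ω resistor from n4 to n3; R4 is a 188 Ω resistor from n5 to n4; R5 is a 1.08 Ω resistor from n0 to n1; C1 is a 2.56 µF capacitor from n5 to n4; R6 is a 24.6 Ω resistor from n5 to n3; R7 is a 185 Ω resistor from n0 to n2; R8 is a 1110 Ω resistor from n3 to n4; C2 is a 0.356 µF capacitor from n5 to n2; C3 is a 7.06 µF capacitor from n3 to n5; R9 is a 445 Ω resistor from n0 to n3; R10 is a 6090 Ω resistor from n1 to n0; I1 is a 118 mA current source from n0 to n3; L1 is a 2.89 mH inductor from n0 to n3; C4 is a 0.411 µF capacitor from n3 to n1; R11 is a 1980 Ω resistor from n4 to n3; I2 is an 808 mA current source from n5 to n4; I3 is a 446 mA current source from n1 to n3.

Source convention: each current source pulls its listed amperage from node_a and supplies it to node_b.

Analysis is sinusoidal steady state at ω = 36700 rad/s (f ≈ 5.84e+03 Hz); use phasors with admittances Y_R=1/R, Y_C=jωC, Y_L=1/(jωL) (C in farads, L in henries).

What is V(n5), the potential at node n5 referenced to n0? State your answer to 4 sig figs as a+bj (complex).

Apply KCL at each of the 5 non-ground nodes and solve the resulting linear system.
Node n1: branches {R1, R5, R10, C4, I3} → V_1 = 0.3565+0.2424j
Node n2: branches {R1, R7, C2} → V_2 = 1.230+0.4755j
Node n3: branches {R2, R3, R6, R8, C3, R9, I1, L1, C4, R11, I3} → V_3 = 9.062-28.06j
Node n4: branches {R3, R4, C1, R8, R11, I2} → V_4 = 9.249-35.32j
Node n5: branches {R4, C1, R6, C2, C3, I2} → V_5 = 8.562-26.76j

8.562-26.76j V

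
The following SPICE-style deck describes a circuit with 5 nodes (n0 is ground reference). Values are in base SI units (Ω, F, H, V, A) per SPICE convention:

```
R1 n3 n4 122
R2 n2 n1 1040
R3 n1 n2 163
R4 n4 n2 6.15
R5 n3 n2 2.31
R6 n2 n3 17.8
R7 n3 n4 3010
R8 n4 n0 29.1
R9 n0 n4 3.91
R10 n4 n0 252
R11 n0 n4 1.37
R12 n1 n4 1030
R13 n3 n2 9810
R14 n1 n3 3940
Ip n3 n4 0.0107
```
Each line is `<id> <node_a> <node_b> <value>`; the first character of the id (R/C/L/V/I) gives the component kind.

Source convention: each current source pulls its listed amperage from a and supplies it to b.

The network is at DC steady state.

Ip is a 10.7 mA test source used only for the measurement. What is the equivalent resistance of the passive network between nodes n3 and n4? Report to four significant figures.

MNA unknowns: 4 node voltages V₁..V_4
R1: Y=0.008197 on G[3,4]
R2: Y=0.0009615 on G[2,1]
R3: Y=0.006135 on G[1,2]
R4: Y=0.1626 on G[4,2]
R5: Y=0.4329 on G[3,2]
R6: Y=0.05618 on G[2,3]
R7: Y=0.0003322 on G[3,4]
R8: Y=0.03436 on G[4,0]
R9: Y=0.2558 on G[0,4]
R10: Y=0.003968 on G[4,0]
R11: Y=0.7299 on G[0,4]
R12: Y=0.0009709 on G[1,4]
R13: Y=0.0001019 on G[3,2]
R14: Y=0.0002538 on G[1,3]
Ip: z[3]−=0.0107, z[4]+=0.0107
solve → V1=-0.05468, V2=-0.06120, V3=-0.08163, V4=0.000

R_eq = 7.629 Ω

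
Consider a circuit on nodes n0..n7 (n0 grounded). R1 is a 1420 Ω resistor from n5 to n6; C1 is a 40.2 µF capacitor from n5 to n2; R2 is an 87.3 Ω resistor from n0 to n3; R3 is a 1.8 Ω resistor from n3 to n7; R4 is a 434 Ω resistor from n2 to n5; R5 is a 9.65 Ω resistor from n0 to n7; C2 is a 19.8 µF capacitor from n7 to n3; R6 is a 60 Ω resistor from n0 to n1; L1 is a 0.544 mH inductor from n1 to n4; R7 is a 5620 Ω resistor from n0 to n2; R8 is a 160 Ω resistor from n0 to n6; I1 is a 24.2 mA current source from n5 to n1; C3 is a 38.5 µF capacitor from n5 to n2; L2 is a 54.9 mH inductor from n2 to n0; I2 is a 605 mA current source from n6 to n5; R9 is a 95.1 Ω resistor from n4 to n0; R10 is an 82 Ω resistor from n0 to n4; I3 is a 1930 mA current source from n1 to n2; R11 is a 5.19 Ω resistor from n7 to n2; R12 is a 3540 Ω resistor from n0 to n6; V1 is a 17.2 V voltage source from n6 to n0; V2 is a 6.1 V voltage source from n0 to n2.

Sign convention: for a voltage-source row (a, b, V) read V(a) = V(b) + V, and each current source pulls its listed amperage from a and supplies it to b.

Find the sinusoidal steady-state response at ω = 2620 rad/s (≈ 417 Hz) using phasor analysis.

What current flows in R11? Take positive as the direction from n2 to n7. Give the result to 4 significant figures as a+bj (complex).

-0.4389-5.028e-05j A

Element admittances at ω=2620 rad/s:
  Y(R1) = 0.0007042+0.000j S between n5,n6
  Y(C1) = 0.000+0.1053j S between n5,n2
  Y(R2) = 0.01145+0.000j S between n0,n3
  Y(R3) = 0.5556+0.000j S between n3,n7
  Y(R4) = 0.002304+0.000j S between n2,n5
  Y(R5) = 0.1036+0.000j S between n0,n7
  Y(C2) = 0.000+0.05188j S between n7,n3
  Y(R6) = 0.01667+0.000j S between n0,n1
  Y(L1) = 0.000-0.7016j S between n1,n4
  Y(R7) = 0.0001779+0.000j S between n0,n2
  Y(R8) = 0.006250+0.000j S between n0,n6
  I1: injects 0.0242 A into n1 (from n5)
  Y(C3) = 0.000+0.1009j S between n5,n2
  Y(L2) = 0.000-0.006952j S between n2,n0
  I2: injects 0.605 A into n5 (from n6)
  Y(R9) = 0.01052+0.000j S between n4,n0
  Y(R10) = 0.01220+0.000j S between n0,n4
  I3: injects 1.93 A into n2 (from n1)
  Y(R11) = 0.1927+0.000j S between n7,n2
  Y(R12) = 0.0002825+0.000j S between n0,n6
  V1: constraint V(n6)−V(n0) = 17.2
  V2: constraint V(n0)−V(n2) = 6.1
Assemble and solve the 9×9 MNA system:
  V(n1)=-48.41-0.9034j  V(n2)=-6.100+0.000j  V(n3)=-3.745-0.006750j  V(n4)=-48.39+0.6630j  V(n5)=-6.058-2.896j  V(n6)=17.20+0.000j  V(n7)=-3.822+0.0002609j
  i(V1)=-0.7337-0.002039j  i(V2)=-2.967+0.04032j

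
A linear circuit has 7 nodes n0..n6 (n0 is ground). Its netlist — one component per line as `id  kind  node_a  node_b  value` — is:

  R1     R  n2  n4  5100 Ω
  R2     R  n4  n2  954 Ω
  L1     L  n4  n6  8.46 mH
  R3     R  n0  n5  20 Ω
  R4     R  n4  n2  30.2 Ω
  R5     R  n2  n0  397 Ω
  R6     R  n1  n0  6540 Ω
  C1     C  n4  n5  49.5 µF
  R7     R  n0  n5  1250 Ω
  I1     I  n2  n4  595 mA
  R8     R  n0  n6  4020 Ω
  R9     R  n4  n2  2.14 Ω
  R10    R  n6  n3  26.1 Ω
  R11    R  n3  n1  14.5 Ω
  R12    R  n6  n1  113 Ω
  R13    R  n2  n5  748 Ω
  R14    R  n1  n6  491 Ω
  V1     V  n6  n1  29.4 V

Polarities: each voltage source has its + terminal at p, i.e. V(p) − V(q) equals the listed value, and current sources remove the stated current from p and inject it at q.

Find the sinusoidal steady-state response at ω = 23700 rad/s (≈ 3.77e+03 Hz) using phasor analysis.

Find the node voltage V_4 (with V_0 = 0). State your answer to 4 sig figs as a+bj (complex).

Element admittances at ω=23700 rad/s:
  Y(R1) = 0.0001961+0.000j S between n2,n4
  Y(R2) = 0.001048+0.000j S between n4,n2
  Y(L1) = 0.000-0.004987j S between n4,n6
  Y(R3) = 0.05000+0.000j S between n0,n5
  Y(R4) = 0.03311+0.000j S between n4,n2
  Y(R5) = 0.002519+0.000j S between n2,n0
  Y(R6) = 0.0001529+0.000j S between n1,n0
  Y(C1) = 0.000+1.173j S between n4,n5
  Y(R7) = 0.0008000+0.000j S between n0,n5
  I1: injects 0.595 A into n4 (from n2)
  Y(R8) = 0.0002488+0.000j S between n0,n6
  Y(R9) = 0.4673+0.000j S between n4,n2
  Y(R10) = 0.03831+0.000j S between n6,n3
  Y(R11) = 0.06897+0.000j S between n3,n1
  Y(R12) = 0.008850+0.000j S between n6,n1
  Y(R13) = 0.001337+0.000j S between n2,n5
  Y(R14) = 0.002037+0.000j S between n1,n6
  V1: constraint V(n6)−V(n1) = 29.4
Assemble and solve the 7×7 MNA system:
  V(n1)=-29.19+0.8710j  V(n2)=-1.040-0.01347j  V(n3)=-18.69+0.8710j  V(n4)=0.1381-0.01355j  V(n5)=0.1384-0.006219j  V(n6)=0.2083+0.8710j
  i(V1)=-1.049+0.0001332j

0.1381-0.01355j V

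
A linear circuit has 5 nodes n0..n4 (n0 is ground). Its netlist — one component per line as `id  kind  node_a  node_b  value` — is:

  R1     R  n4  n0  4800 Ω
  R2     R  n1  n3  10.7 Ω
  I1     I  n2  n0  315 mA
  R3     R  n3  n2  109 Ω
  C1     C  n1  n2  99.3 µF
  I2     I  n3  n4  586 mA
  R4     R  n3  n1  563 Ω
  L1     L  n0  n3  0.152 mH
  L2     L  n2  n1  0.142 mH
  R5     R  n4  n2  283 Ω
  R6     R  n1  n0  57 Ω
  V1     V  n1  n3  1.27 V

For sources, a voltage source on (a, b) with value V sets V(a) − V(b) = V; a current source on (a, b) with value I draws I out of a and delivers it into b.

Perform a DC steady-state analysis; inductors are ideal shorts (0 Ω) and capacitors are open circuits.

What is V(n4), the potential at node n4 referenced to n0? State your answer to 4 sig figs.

157.8 V

Apply KCL at each of the 4 non-ground nodes and solve the resulting linear system.
Node n1: branches {R2, C1, R4, L2, R6, V1} → V_1 = 1.270
Node n2: branches {I1, R3, C1, L2, R5} → V_2 = 1.270
Node n3: branches {R2, R3, I2, R4, L1, V1} → V_3 = 0.000
Node n4: branches {R1, I2, R5} → V_4 = 157.8
Source currents: i(L1)=0.3702, i(L2)=0.2265, i(V1)=0.08324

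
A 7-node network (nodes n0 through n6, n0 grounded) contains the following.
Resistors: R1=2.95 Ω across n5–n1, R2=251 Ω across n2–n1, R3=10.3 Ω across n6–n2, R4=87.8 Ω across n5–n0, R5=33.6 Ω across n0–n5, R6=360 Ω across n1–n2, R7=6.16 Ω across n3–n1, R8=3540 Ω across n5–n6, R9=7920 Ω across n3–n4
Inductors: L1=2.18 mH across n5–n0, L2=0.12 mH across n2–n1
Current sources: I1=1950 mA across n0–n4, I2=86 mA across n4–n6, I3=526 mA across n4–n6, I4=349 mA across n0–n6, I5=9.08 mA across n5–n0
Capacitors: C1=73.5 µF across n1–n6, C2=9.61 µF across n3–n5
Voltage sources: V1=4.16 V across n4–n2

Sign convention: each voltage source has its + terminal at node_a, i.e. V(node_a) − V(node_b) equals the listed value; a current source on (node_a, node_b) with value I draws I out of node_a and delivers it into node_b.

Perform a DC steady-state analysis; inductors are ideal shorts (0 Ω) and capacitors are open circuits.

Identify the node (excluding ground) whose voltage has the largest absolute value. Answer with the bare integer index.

6

Element admittances at DC:
  Y(R1) = 0.3390 S between n5,n1
  L1: short n5↔n0 (DC inductor)
  I1: injects 1.95 A into n4 (from n0)
  I2: injects 0.086 A into n6 (from n4)
  Y(R2) = 0.003984 S between n2,n1
  Y(R3) = 0.09709 S between n6,n2
  Y(C1) = 0.000 S between n1,n6
  Y(R4) = 0.01139 S between n5,n0
  Y(R5) = 0.02976 S between n0,n5
  Y(R6) = 0.002778 S between n1,n2
  Y(R7) = 0.1623 S between n3,n1
  Y(R8) = 0.0002825 S between n5,n6
  Y(R9) = 0.0001263 S between n3,n4
  I3: injects 0.526 A into n6 (from n4)
  Y(C2) = 0.000 S between n3,n5
  L2: short n2↔n1 (DC inductor)
  I4: injects 0.349 A into n6 (from n0)
  I5: injects 0.00908 A into n0 (from n5)
  V1: constraint V(n4)−V(n2) = 4.16
Assemble and solve the 9×9 MNA system:
  V(n1)=6.768  V(n2)=6.768  V(n3)=6.771  V(n4)=10.93  V(n5)=0.000  V(n6)=16.62
  i(L1)=2.290  i(L2)=2.294  i(V1)=1.337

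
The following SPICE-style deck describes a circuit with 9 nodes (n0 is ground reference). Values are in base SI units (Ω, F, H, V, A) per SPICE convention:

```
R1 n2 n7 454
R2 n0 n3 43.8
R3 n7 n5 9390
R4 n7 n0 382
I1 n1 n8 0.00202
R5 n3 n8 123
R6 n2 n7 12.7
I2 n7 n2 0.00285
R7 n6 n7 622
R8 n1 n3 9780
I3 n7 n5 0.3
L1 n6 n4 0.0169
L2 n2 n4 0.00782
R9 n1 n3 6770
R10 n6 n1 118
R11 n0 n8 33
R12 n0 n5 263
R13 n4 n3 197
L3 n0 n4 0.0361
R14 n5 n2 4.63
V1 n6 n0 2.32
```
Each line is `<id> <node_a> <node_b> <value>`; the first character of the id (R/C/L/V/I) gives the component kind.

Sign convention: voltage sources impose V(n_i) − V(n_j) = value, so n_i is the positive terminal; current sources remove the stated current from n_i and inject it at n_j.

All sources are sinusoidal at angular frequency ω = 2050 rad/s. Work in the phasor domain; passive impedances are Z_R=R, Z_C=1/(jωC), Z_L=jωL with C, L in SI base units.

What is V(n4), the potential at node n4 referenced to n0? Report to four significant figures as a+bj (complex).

Element admittances at ω=2050 rad/s:
  Y(R1) = 0.002203+0.000j S between n2,n7
  Y(R2) = 0.02283+0.000j S between n0,n3
  Y(R3) = 0.0001065+0.000j S between n7,n5
  Y(R4) = 0.002618+0.000j S between n7,n0
  I1: injects 0.00202 A into n8 (from n1)
  Y(R5) = 0.008130+0.000j S between n3,n8
  Y(R6) = 0.07874+0.000j S between n2,n7
  I2: injects 0.00285 A into n2 (from n7)
  Y(R7) = 0.001608+0.000j S between n6,n7
  Y(R8) = 0.0001022+0.000j S between n1,n3
  I3: injects 0.3 A into n5 (from n7)
  Y(L1) = 0.000-0.02886j S between n6,n4
  Y(L2) = 0.000-0.06238j S between n2,n4
  Y(R9) = 0.0001477+0.000j S between n1,n3
  Y(R10) = 0.008475+0.000j S between n6,n1
  Y(R11) = 0.03030+0.000j S between n0,n8
  Y(R12) = 0.003802+0.000j S between n0,n5
  Y(R13) = 0.005076+0.000j S between n4,n3
  Y(L3) = 0.000-0.01351j S between n0,n4
  Y(R14) = 0.2160+0.000j S between n5,n2
  V1: constraint V(n6)−V(n0) = 2.32
Assemble and solve the 9×9 MNA system:
  V(n1)=2.029-0.0005097j  V(n2)=1.538-0.09800j  V(n3)=0.2546-0.01779j  V(n4)=1.550-0.1211j  V(n5)=2.874-0.09630j  V(n6)=2.320+0.000j  V(n7)=-2.045-0.09314j  V(n8)=0.1064-0.003763j
  i(V1)=-0.01298+0.02207j

1.550-0.1211j V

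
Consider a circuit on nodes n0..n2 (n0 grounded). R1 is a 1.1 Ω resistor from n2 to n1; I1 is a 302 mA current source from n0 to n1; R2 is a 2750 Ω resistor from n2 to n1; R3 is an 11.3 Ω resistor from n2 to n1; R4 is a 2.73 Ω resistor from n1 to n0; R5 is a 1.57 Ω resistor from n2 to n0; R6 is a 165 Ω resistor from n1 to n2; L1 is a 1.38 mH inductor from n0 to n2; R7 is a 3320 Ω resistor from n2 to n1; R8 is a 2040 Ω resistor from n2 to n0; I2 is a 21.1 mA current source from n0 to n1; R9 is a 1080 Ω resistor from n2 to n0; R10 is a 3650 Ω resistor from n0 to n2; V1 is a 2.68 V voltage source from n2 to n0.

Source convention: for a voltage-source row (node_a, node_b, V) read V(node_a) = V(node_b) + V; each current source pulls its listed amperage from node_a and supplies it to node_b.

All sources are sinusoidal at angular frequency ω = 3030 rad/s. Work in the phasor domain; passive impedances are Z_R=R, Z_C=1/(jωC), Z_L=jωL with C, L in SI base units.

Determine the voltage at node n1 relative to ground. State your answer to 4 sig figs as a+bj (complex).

2.199+0.000j V

Element admittances at ω=3030 rad/s:
  Y(R1) = 0.9091+0.000j S between n2,n1
  I1: injects 0.302 A into n1 (from n0)
  Y(R2) = 0.0003636+0.000j S between n2,n1
  Y(R3) = 0.08850+0.000j S between n2,n1
  Y(R4) = 0.3663+0.000j S between n1,n0
  Y(R5) = 0.6369+0.000j S between n2,n0
  Y(R6) = 0.006061+0.000j S between n1,n2
  Y(L1) = 0.000-0.2392j S between n0,n2
  Y(R7) = 0.0003012+0.000j S between n2,n1
  Y(R8) = 0.0004902+0.000j S between n2,n0
  I2: injects 0.0211 A into n1 (from n0)
  Y(R9) = 0.0009259+0.000j S between n2,n0
  Y(R10) = 0.0002740+0.000j S between n0,n2
  V1: constraint V(n2)−V(n0) = 2.68
Assemble and solve the 3×3 MNA system:
  V(n1)=2.199+0.000j  V(n2)=2.680+0.000j
  i(V1)=-2.194+0.6409j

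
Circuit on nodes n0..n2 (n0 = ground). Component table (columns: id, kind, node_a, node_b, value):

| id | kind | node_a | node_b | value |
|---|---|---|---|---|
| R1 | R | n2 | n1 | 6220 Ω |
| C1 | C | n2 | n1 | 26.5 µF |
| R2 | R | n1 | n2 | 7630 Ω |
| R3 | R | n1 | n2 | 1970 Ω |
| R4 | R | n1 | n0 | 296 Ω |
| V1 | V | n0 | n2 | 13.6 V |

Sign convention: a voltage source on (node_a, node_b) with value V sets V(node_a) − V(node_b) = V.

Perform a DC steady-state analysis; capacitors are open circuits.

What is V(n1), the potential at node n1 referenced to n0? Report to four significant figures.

-2.602 V

MNA unknowns: 2 node voltages V₁..V_2 plus 1 source current (V1)
R1: Y=0.0001608 on G[2,1]
C1: Y=0.000 on G[2,1]
R2: Y=0.0001311 on G[1,2]
R3: Y=0.0005076 on G[1,2]
R4: Y=0.003378 on G[1,0]
V1: row V0−V2=13.6, i_V1 at 0,2
solve → V1=-2.602, V2=-13.60
aux → i_V1=-0.008792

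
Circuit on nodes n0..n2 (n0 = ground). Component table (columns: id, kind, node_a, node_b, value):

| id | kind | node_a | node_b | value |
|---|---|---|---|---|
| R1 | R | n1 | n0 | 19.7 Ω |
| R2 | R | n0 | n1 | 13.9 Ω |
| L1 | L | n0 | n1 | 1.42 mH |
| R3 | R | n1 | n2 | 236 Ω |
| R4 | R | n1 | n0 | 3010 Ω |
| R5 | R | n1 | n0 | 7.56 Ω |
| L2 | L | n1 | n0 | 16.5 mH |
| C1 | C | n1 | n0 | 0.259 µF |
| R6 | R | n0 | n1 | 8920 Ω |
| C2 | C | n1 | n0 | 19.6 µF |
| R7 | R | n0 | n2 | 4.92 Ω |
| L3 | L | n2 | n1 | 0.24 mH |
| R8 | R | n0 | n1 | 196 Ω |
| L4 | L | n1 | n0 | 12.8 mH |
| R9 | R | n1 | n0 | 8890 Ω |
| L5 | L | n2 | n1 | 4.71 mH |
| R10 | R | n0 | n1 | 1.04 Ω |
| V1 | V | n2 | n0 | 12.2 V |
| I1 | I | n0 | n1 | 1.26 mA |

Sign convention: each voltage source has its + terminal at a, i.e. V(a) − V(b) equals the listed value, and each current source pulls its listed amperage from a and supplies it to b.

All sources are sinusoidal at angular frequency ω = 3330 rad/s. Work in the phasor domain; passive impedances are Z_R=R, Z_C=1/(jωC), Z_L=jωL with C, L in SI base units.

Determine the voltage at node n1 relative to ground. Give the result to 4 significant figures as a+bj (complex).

Element admittances at ω=3330 rad/s:
  Y(R1) = 0.05076+0.000j S between n1,n0
  Y(R2) = 0.07194+0.000j S between n0,n1
  Y(L1) = 0.000-0.2115j S between n0,n1
  Y(R3) = 0.004237+0.000j S between n1,n2
  Y(R4) = 0.0003322+0.000j S between n1,n0
  Y(R5) = 0.1323+0.000j S between n1,n0
  Y(L2) = 0.000-0.01820j S between n1,n0
  Y(C1) = 0.000+0.0008625j S between n1,n0
  Y(R6) = 0.0001121+0.000j S between n0,n1
  Y(C2) = 0.000+0.06527j S between n1,n0
  Y(R7) = 0.2033+0.000j S between n0,n2
  Y(L3) = 0.000-1.251j S between n2,n1
  Y(R8) = 0.005102+0.000j S between n0,n1
  Y(L4) = 0.000-0.02346j S between n1,n0
  Y(R9) = 0.0001125+0.000j S between n1,n0
  Y(L5) = 0.000-0.06376j S between n2,n1
  Y(R10) = 0.9615+0.000j S between n0,n1
  V1: constraint V(n2)−V(n0) = 12.2
  I1: injects 0.00126 A into n1 (from n0)
Assemble and solve the 3×3 MNA system:
  V(n1)=6.426-5.211j  V(n2)=12.20+0.000j
  i(V1)=-9.357+7.571j

6.426-5.211j V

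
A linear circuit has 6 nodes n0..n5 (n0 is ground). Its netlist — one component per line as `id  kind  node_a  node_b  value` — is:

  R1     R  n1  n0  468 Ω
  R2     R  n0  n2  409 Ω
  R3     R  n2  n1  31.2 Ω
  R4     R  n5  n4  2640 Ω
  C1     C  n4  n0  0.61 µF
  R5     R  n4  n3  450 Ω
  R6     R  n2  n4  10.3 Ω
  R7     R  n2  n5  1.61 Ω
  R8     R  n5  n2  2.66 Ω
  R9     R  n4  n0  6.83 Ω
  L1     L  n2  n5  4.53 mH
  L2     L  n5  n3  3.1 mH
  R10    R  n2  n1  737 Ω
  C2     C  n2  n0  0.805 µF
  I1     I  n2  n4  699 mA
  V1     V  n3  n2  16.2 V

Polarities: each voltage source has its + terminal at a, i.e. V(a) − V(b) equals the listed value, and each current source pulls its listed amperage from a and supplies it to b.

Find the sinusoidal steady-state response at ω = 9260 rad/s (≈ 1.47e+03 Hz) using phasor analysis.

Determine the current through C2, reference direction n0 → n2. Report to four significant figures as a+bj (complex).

Apply KCL at each of the 5 non-ground nodes and solve the resulting linear system.
Node n1: branches {R1, R3, R10} → V_1 = -6.349+0.7355j
Node n2: branches {R2, R3, R6, R7, R8, L1, R10, C2, I1, V1} → V_2 = -6.756+0.7826j
Node n3: branches {R5, L2, V1} → V_3 = 9.444+0.7826j
Node n4: branches {R4, C1, R5, R6, R9, I1} → V_4 = 0.2573+0.3102j
Node n5: branches {R4, R7, R8, L1, L2} → V_5 = -6.720+0.2187j
Source currents: i(V1)=-0.04006+0.5620j

0.005833+0.05036j A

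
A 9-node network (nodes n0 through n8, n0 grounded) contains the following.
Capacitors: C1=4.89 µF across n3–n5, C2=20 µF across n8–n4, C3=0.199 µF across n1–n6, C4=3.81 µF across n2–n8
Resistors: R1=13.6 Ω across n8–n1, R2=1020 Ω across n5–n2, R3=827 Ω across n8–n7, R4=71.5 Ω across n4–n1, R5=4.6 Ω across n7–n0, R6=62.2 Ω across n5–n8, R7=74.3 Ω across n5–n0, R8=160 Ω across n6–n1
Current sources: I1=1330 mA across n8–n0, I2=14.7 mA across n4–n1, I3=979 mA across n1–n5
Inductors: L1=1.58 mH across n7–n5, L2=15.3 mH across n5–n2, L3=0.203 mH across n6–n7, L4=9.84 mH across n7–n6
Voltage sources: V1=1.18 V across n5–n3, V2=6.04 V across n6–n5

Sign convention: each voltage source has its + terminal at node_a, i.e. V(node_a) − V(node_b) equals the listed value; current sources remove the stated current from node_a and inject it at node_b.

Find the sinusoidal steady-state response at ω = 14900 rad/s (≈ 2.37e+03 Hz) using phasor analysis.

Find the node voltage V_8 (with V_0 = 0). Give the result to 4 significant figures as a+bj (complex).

Apply KCL at each of the 8 non-ground nodes and solve the resulting linear system.
Node n1: branches {R1, R4, I2, I3, C3, R8} → V_1 = -104.7-5.059j
Node n2: branches {R2, L2, C4} → V_2 = -108.2-10.98j
Node n3: branches {C1, V1} → V_3 = -12.11-2.646j
Node n4: branches {C2, R4, I2} → V_4 = -100.6-8.411j
Node n5: branches {C1, R2, L1, L2, I3, R6, R7, V1, V2} → V_5 = -10.93-2.646j
Node n6: branches {L3, L4, C3, R8, V2} → V_6 = -4.888-2.646j
Node n7: branches {R3, R5, L1, L3, L4} → V_7 = -5.441+0.1638j
Node n8: branches {R1, C2, R3, I1, C4, R6} → V_8 = -100.8-8.653j
Source currents: i(V1)=0.000-0.08598j, i(V2)=0.3313-0.1244j

-100.8-8.653j V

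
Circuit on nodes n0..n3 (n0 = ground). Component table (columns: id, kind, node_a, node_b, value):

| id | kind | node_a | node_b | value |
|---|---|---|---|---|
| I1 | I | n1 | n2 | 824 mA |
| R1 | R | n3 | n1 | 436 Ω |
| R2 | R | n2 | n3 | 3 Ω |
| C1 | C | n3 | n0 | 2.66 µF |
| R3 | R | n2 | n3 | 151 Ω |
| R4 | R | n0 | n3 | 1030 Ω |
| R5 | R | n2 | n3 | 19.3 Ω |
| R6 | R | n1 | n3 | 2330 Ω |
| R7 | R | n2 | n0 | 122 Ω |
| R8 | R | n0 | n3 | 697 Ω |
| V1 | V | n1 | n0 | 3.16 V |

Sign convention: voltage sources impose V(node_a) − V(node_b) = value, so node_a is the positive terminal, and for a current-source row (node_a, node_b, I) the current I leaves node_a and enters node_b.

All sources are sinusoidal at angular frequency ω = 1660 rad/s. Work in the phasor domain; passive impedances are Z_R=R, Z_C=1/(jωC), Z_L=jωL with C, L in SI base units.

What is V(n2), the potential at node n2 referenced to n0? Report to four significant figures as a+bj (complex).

Apply KCL at each of the 3 non-ground nodes and solve the resulting linear system.
Node n1: branches {I1, R1, R6, V1} → V_1 = 3.160+0.000j
Node n2: branches {I1, R2, R3, R5, R7} → V_2 = 56.64-18.32j
Node n3: branches {R1, R2, C1, R3, R4, R5, R6, R8} → V_3 = 55.72-18.70j
Source currents: i(V1)=-0.6809-0.05092j

56.64-18.32j V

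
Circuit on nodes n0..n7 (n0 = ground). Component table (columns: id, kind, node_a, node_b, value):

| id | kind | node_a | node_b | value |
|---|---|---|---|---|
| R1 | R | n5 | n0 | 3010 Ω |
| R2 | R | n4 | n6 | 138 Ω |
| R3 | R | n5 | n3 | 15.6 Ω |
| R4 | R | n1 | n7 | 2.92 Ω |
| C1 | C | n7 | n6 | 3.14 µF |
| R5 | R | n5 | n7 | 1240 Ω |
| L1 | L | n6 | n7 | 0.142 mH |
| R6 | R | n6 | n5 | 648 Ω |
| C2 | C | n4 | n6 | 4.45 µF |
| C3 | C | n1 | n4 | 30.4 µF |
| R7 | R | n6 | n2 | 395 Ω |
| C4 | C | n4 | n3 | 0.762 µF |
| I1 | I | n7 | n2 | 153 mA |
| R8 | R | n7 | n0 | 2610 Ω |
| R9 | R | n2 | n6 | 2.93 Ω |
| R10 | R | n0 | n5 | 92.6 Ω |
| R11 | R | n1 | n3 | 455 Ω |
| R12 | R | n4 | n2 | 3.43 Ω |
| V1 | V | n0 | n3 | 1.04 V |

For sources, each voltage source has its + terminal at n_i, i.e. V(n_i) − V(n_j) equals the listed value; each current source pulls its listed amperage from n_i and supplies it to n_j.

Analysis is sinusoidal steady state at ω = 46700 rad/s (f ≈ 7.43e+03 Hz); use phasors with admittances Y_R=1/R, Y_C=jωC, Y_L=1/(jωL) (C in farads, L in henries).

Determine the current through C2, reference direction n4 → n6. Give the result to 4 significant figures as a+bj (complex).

Element admittances at ω=46700 rad/s:
  Y(R1) = 0.0003322+0.000j S between n5,n0
  Y(R2) = 0.007246+0.000j S between n4,n6
  Y(R3) = 0.06410+0.000j S between n5,n3
  Y(R4) = 0.3425+0.000j S between n1,n7
  Y(C1) = 0.000+0.1466j S between n7,n6
  Y(R5) = 0.0008065+0.000j S between n5,n7
  Y(L1) = 0.000-0.1508j S between n6,n7
  Y(R6) = 0.001543+0.000j S between n6,n5
  Y(C2) = 0.000+0.2078j S between n4,n6
  Y(C3) = 0.000+1.420j S between n1,n4
  Y(R7) = 0.002532+0.000j S between n6,n2
  Y(C4) = 0.000+0.03559j S between n4,n3
  I1: injects 0.153 A into n2 (from n7)
  Y(R8) = 0.0003831+0.000j S between n7,n0
  Y(R9) = 0.3413+0.000j S between n2,n6
  Y(R10) = 0.01080+0.000j S between n0,n5
  Y(R11) = 0.002198+0.000j S between n1,n3
  Y(R12) = 0.2915+0.000j S between n4,n2
  V1: constraint V(n0)−V(n3) = 1.04
Assemble and solve the 8×8 MNA system:
  V(n1)=-1.038+0.08132j  V(n2)=-0.6837-0.1571j  V(n3)=-1.040+0.000j  V(n4)=-1.036-0.02671j  V(n5)=-0.8912-0.004563j  V(n6)=-0.8298-0.2676j  V(n7)=-1.486+0.07309j
  i(V1)=-0.01049-2.279e-05j

-0.05006-0.04289j A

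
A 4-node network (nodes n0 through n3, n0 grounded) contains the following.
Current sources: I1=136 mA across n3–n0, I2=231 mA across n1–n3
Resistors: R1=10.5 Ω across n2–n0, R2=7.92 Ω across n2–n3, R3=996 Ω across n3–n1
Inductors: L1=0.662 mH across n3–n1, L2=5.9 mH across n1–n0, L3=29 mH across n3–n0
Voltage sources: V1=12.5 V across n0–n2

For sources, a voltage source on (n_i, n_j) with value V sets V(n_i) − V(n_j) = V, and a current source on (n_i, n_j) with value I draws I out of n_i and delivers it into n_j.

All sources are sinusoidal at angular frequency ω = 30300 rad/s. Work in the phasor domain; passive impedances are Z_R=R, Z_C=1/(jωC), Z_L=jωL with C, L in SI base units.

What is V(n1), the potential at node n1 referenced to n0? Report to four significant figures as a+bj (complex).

-12.09-4.779j V

Element admittances at ω=30300 rad/s:
  I1: injects 0.136 A into n0 (from n3)
  Y(R1) = 0.09524+0.000j S between n2,n0
  Y(L1) = 0.000-0.04985j S between n3,n1
  I2: injects 0.231 A into n3 (from n1)
  Y(R2) = 0.1263+0.000j S between n2,n3
  Y(L2) = 0.000-0.005594j S between n1,n0
  Y(L3) = 0.000-0.001138j S between n3,n0
  Y(R3) = 0.001004+0.000j S between n3,n1
  V1: constraint V(n0)−V(n2) = 12.5
Assemble and solve the 4×4 MNA system:
  V(n1)=-12.09-4.779j  V(n2)=-12.50+0.000j  V(n3)=-13.36-0.6559j
  i(V1)=-1.082+0.08281j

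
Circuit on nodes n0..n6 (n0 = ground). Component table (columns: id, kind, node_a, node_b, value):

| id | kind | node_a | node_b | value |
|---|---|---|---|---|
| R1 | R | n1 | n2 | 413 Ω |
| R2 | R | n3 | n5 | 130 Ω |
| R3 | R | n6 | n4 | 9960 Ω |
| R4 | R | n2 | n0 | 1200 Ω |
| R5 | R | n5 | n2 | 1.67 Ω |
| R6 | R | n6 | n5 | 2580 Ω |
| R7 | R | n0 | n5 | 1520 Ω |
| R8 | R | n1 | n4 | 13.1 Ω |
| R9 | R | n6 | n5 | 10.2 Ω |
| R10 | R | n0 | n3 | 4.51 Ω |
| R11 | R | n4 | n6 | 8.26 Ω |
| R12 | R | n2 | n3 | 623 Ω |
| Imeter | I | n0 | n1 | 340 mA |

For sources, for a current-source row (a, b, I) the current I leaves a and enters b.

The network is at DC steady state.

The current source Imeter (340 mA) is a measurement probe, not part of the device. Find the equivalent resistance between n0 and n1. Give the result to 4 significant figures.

R_eq = 125.3 Ω

MNA unknowns: 6 node voltages V₁..V_6
R1: Y=0.002421 on G[1,2]
R2: Y=0.007692 on G[3,5]
R3: Y=0.0001004 on G[6,4]
R4: Y=0.0008333 on G[2,0]
R5: Y=0.5988 on G[5,2]
R6: Y=0.0003876 on G[6,5]
R7: Y=0.0006579 on G[0,5]
R8: Y=0.07634 on G[1,4]
R9: Y=0.09804 on G[6,5]
R10: Y=0.2217 on G[0,3]
R11: Y=0.1211 on G[4,6]
R12: Y=0.001605 on G[2,3]
Imeter: z[0]−=0.34, z[1]+=0.34
solve → V1=42.62, V2=32.58, V3=1.314, V4=38.48, V5=32.67, V6=35.87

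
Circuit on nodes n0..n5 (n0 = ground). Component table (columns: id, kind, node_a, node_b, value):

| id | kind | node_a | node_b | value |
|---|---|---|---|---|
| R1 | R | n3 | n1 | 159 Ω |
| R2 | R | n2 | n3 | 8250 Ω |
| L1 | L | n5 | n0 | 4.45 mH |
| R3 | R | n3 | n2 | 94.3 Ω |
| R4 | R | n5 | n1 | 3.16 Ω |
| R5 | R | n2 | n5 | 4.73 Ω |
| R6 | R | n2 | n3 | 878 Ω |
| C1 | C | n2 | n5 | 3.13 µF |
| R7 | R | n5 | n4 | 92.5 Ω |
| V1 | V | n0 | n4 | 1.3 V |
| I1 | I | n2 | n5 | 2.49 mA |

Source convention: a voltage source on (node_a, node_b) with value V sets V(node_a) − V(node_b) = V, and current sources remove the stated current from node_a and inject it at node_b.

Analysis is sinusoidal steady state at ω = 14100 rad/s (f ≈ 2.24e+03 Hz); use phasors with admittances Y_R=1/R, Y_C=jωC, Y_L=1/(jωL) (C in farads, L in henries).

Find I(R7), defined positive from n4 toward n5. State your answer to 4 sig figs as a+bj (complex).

Apply KCL at each of the 5 non-ground nodes and solve the resulting linear system.
Node n1: branches {R1, R4} → V_1 = -0.4098-0.6039j
Node n2: branches {R2, R3, R5, R6, C1, I1} → V_2 = -0.4208-0.6017j
Node n3: branches {R1, R2, R3, R6} → V_3 = -0.4170-0.6024j
Node n4: branches {R7, V1} → V_4 = -1.300+0.000j
Node n5: branches {L1, R4, R5, C1, R7, I1} → V_5 = -0.4097-0.6039j
Source currents: i(V1)=-0.009625+0.006529j

-0.009625+0.006529j A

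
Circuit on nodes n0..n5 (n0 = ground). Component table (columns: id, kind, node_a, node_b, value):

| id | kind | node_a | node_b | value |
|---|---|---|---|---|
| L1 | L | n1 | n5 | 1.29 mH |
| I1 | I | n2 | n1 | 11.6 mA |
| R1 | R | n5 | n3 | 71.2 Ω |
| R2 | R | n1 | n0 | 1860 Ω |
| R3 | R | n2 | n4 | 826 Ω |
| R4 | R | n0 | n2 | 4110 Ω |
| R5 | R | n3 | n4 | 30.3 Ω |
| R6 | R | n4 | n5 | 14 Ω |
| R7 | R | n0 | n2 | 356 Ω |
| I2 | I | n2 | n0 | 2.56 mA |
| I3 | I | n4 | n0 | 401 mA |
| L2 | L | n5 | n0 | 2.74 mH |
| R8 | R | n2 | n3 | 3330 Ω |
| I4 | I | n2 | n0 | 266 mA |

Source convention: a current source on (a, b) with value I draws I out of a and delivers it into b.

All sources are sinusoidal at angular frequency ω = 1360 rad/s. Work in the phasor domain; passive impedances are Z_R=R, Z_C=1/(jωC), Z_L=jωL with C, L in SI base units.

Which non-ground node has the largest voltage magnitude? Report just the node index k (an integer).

Apply KCL at each of the 5 non-ground nodes and solve the resulting linear system.
Node n1: branches {L1, I1, R2} → V_1 = -0.01178-1.755j
Node n2: branches {I1, R3, R4, R7, I2, R8, I4} → V_2 = -63.27-0.5810j
Node n3: branches {R1, R5, R8} → V_3 = -4.551-1.753j
Node n4: branches {R3, R5, R6, I3} → V_4 = -5.950-1.755j
Node n5: branches {L1, R1, R6, L2} → V_5 = -0.01012-1.775j

2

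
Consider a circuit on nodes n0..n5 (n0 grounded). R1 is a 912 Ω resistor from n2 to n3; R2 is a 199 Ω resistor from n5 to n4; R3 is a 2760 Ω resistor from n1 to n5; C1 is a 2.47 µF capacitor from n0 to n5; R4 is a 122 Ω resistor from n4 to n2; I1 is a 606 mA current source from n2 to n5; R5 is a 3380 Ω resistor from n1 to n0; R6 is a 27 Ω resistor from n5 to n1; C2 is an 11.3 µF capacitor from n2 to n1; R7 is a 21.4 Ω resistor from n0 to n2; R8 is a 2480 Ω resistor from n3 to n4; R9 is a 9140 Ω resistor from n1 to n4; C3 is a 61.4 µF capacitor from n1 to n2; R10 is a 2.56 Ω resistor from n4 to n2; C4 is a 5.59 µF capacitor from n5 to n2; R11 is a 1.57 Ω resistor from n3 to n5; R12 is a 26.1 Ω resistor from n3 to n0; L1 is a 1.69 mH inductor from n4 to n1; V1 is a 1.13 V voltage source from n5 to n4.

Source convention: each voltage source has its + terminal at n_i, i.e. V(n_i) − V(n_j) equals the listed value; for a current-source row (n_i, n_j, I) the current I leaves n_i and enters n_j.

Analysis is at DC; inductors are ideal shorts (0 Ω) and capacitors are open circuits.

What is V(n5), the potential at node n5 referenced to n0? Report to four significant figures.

Apply KCL at each of the 5 non-ground nodes and solve the resulting linear system.
Node n1: branches {R3, R5, R6, C2, R9, C3, L1} → V_1 = 0.2889
Node n2: branches {R1, R4, I1, C2, R7, C3, R10, C4} → V_2 = -1.095
Node n3: branches {R1, R8, R11, R12} → V_3 = 1.334
Node n4: branches {R2, R4, R8, R9, R10, L1, V1} → V_4 = 0.2889
Node n5: branches {R2, R3, C1, I1, R6, C4, R11, V1} → V_5 = 1.419
Source currents: i(L1)=-0.04218, i(V1)=0.5039

1.419 V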